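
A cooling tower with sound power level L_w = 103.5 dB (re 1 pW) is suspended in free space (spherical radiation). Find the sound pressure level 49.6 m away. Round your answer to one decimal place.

58.6 dB

L_p = L_w − 10·log₁₀(4π·r²) with r = 49.6 m.
4π·r² = 3.092e+04 m², 10·log₁₀ of that is 44.902 dB.
L_p = 103.5 − 44.902 = 58.60 dB.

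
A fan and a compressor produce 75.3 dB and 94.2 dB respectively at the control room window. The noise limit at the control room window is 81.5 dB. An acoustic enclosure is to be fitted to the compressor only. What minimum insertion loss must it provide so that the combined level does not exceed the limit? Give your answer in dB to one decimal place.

Everything except the compressor sums to 10^(75.3/10) = 3.388e+07 in linear terms, 75.30 dB.
The limit corresponds to 10^(81.5/10) = 1.413e+08; subtracting the fixed part leaves 1.074e+08 for the compressor, i.e. 80.31 dB.
Required insertion loss = 94.2 − 80.31 = 13.89 dB.

13.9 dB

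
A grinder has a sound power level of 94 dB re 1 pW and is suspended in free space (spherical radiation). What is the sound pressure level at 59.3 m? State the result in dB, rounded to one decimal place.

47.5 dB

L_p = L_w − 10·log₁₀(4π·r²) with r = 59.3 m.
4π·r² = 4.419e+04 m², 10·log₁₀ of that is 46.453 dB.
L_p = 94 − 46.453 = 47.55 dB.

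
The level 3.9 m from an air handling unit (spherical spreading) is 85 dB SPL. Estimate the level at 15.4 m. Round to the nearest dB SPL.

For a point source, L₂ = L₁ − 20·log₁₀(r₂/r₁).
L₂ = 85 − 20·log₁₀(15.4/3.9) = 85 − 11.929 = 73.07 dB SPL.

73 dB SPL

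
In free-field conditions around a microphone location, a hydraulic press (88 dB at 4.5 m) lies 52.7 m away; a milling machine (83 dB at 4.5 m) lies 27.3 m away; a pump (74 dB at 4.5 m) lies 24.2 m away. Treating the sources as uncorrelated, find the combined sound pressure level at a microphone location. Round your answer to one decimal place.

70.4 dB

First find each source's level at the receiver (point-source: −20·log₁₀(r/r_ref)), then combine on an intensity basis.
hydraulic press: 88 − 20·log₁₀(52.7/4.5) = 88 − 21.37 = 66.63 dB.
milling machine: 83 − 20·log₁₀(27.3/4.5) = 83 − 15.66 = 67.34 dB.
pump: 74 − 20·log₁₀(24.2/4.5) = 74 − 14.61 = 59.39 dB.
Σ 10^(L/10) = 1.089e+07 → L_total = 10·log₁₀(1.089e+07) = 70.37 dB.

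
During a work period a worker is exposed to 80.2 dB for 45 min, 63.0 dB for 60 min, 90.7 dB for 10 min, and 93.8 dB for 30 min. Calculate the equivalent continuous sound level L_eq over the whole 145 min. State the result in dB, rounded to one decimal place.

Weight each interval's intensity by its duration and average over T = 145 min:
Σ tᵢ·10^(Lᵢ/10) = 45·10^(80.2/10) + 60·10^(63.0/10) + 10·10^(90.7/10) + 30·10^(93.8/10) = 8.855e+10.
L_eq = 10·log₁₀(8.855e+10/145) = 87.86 dB.

87.9 dB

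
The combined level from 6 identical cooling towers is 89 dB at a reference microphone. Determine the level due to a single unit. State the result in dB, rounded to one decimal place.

Dividing the total intensity by 6 lowers the level by 10·log₁₀ 6 = 7.782 dB: L₁ = 89 − 7.782.

81.2 dB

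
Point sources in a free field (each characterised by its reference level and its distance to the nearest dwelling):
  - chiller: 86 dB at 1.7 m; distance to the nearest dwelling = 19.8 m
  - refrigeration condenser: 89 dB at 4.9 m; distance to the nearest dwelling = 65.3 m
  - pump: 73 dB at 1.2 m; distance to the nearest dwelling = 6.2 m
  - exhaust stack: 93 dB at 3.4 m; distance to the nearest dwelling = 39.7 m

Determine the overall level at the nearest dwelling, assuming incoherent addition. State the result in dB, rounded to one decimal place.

73.6 dB

Apply inverse-square spreading to bring every level to the receiver, then sum 10^(L/10).
chiller: 86 − 20·log₁₀(19.8/1.7) = 86 − 21.32 = 64.68 dB.
refrigeration condenser: 89 − 20·log₁₀(65.3/4.9) = 89 − 22.49 = 66.51 dB.
pump: 73 − 20·log₁₀(6.2/1.2) = 73 − 14.26 = 58.74 dB.
exhaust stack: 93 − 20·log₁₀(39.7/3.4) = 93 − 21.35 = 71.65 dB.
Σ 10^(L/10) = 2.279e+07 → L_total = 10·log₁₀(2.279e+07) = 73.58 dB.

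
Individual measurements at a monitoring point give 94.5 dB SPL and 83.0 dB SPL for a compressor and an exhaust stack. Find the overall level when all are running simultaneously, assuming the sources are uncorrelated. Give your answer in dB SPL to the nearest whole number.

95 dB SPL

For uncorrelated sources the intensities add, so convert each level to linear form, sum, and take 10·log₁₀ of the total.
Σ 10^(L/10) = 10^(94.5/10) + 10^(83.0/10) = 3.018e+09.
L_total = 10·log₁₀(3.018e+09) = 94.80 dB SPL.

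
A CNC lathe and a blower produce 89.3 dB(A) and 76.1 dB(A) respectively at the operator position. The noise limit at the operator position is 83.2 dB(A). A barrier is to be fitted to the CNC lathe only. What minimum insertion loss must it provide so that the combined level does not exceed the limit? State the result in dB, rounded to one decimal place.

The untreated sources together contribute 10^(76.1/10) = 4.074e+07, i.e. 76.10 dB(A).
To meet 83.2 dB(A) overall, the treated CNC lathe may contribute at most 10^(83.2/10) − 4.074e+07 = 1.682e+08, i.e. 82.26 dB(A).
So the CNC lathe must be reduced from 89.3 to 82.26 dB(A): IL = 7.04 dB.

7.0 dB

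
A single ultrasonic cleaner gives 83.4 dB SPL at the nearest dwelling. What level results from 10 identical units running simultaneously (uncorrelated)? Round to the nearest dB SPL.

N identical incoherent sources raise the level by 10·log₁₀ N.
L_total = 83.4 + 10·log₁₀(10) = 83.4 + 10.000 = 93.40 dB SPL.

93 dB SPL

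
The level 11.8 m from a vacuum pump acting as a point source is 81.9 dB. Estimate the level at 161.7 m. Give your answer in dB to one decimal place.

59.2 dB

For a point source, L₂ = L₁ − 20·log₁₀(r₂/r₁).
L₂ = 81.9 − 20·log₁₀(161.7/11.8) = 81.9 − 22.737 = 59.16 dB.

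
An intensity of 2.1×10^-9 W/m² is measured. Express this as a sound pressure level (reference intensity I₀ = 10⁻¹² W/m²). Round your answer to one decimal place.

33.2 dB

L = 10·log₁₀(I/I₀) = 10·log₁₀(2.1×10^-9/10⁻¹²) = 10·log₁₀(2.1×10^3).
L = 10·(0.3222 + 3) = 33.22 dB.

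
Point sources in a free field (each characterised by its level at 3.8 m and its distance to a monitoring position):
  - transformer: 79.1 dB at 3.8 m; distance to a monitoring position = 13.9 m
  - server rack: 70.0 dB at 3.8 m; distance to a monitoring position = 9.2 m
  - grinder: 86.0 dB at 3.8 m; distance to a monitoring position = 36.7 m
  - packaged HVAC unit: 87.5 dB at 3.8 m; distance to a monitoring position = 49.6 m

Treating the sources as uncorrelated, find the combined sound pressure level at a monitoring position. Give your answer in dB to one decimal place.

71.9 dB

Propagate each source to the receiver with L = L_ref − 20·log₁₀(r/r_ref), then add intensities.
transformer: 79.1 − 20·log₁₀(13.9/3.8) = 79.1 − 11.26 = 67.84 dB.
server rack: 70.0 − 20·log₁₀(9.2/3.8) = 70.0 − 7.68 = 62.32 dB.
grinder: 86.0 − 20·log₁₀(36.7/3.8) = 86.0 − 19.70 = 66.30 dB.
packaged HVAC unit: 87.5 − 20·log₁₀(49.6/3.8) = 87.5 − 22.31 = 65.19 dB.
Σ 10^(L/10) = 1.535e+07 → L_total = 10·log₁₀(1.535e+07) = 71.86 dB.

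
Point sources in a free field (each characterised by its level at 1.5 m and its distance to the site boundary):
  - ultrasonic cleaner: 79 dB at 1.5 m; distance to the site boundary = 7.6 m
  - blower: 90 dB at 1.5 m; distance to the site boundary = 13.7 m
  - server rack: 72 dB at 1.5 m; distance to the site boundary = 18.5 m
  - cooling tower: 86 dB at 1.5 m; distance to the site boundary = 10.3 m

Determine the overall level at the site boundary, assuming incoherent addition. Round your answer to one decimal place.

73.7 dB

Propagate each source to the receiver with L = L_ref − 20·log₁₀(r/r_ref), then add intensities.
ultrasonic cleaner: 79 − 20·log₁₀(7.6/1.5) = 79 − 14.09 = 64.91 dB.
blower: 90 − 20·log₁₀(13.7/1.5) = 90 − 19.21 = 70.79 dB.
server rack: 72 − 20·log₁₀(18.5/1.5) = 72 − 21.82 = 50.18 dB.
cooling tower: 86 − 20·log₁₀(10.3/1.5) = 86 − 16.73 = 69.27 dB.
Σ 10^(L/10) = 2.363e+07 → L_total = 10·log₁₀(2.363e+07) = 73.73 dB.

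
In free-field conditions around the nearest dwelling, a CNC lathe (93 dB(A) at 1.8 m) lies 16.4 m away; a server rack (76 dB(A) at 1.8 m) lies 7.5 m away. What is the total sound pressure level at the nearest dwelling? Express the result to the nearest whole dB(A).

74 dB(A)

Propagate each source to the receiver with L = L_ref − 20·log₁₀(r/r_ref), then add intensities.
CNC lathe: 93 − 20·log₁₀(16.4/1.8) = 93 − 19.19 = 73.81 dB(A).
server rack: 76 − 20·log₁₀(7.5/1.8) = 76 − 12.40 = 63.60 dB(A).
Σ 10^(L/10) = 2.633e+07 → L_total = 10·log₁₀(2.633e+07) = 74.20 dB(A).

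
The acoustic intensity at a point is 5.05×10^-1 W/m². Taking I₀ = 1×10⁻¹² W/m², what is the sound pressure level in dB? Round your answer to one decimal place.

117.0 dB

L = 10·log₁₀(I/I₀) = 10·log₁₀(5.05×10^-1/10⁻¹²) = 10·log₁₀(5.05×10^11).
L = 10·(0.7033 + 11) = 117.03 dB.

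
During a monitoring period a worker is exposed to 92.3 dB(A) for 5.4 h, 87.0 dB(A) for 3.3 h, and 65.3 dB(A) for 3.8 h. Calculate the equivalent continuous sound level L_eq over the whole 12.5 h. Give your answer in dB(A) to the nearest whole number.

L_eq = 10·log₁₀[(1/T)·Σ tᵢ·10^(Lᵢ/10)] with T = 12.5 h.
Σ tᵢ·10^(Lᵢ/10) = 5.4·10^(92.3/10) + 3.3·10^(87.0/10) + 3.8·10^(65.3/10) = 1.084e+10.
L_eq = 10·log₁₀(1.084e+10/12.5) = 89.38 dB(A).

89 dB(A)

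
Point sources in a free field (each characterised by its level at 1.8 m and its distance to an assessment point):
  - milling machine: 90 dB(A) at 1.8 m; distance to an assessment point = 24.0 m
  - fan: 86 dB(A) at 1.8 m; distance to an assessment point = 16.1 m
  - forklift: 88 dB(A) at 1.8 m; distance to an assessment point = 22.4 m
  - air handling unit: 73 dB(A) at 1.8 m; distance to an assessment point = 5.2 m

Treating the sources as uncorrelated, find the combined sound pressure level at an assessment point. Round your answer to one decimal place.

72.3 dB(A)

First find each source's level at the receiver (point-source: −20·log₁₀(r/r_ref)), then combine on an intensity basis.
milling machine: 90 − 20·log₁₀(24.0/1.8) = 90 − 22.50 = 67.50 dB(A).
fan: 86 − 20·log₁₀(16.1/1.8) = 86 − 19.03 = 66.97 dB(A).
forklift: 88 − 20·log₁₀(22.4/1.8) = 88 − 21.90 = 66.10 dB(A).
air handling unit: 73 − 20·log₁₀(5.2/1.8) = 73 − 9.21 = 63.79 dB(A).
Σ 10^(L/10) = 1.707e+07 → L_total = 10·log₁₀(1.707e+07) = 72.32 dB(A).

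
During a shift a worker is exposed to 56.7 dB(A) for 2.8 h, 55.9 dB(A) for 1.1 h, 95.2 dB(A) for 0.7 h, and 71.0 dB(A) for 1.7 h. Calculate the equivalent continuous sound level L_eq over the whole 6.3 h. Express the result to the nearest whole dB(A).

86 dB(A)

Weight each interval's intensity by its duration and average over T = 6.3 h:
Σ tᵢ·10^(Lᵢ/10) = 2.8·10^(56.7/10) + 1.1·10^(55.9/10) + 0.7·10^(95.2/10) + 1.7·10^(71.0/10) = 2.341e+09.
L_eq = 10·log₁₀(2.341e+09/6.3) = 85.70 dB(A).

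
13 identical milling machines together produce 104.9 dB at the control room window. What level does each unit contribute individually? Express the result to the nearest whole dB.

94 dB

Dividing the total intensity by 13 lowers the level by 10·log₁₀ 13 = 11.139 dB: L₁ = 104.9 − 11.139.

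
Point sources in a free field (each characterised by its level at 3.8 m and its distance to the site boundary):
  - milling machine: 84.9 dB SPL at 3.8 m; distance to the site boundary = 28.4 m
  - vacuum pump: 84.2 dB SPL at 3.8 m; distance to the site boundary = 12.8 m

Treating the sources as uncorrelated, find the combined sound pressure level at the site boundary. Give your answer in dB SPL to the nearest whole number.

75 dB SPL

Apply inverse-square spreading to bring every level to the receiver, then sum 10^(L/10).
milling machine: 84.9 − 20·log₁₀(28.4/3.8) = 84.9 − 17.47 = 67.43 dB SPL.
vacuum pump: 84.2 − 20·log₁₀(12.8/3.8) = 84.2 − 10.55 = 73.65 dB SPL.
Σ 10^(L/10) = 2.871e+07 → L_total = 10·log₁₀(2.871e+07) = 74.58 dB SPL.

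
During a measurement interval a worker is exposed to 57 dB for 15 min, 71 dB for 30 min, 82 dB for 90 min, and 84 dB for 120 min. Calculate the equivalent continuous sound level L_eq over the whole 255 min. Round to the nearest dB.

82 dB

Weight each interval's intensity by its duration and average over T = 255 min:
Σ tᵢ·10^(Lᵢ/10) = 15·10^(57/10) + 30·10^(71/10) + 90·10^(82/10) + 120·10^(84/10) = 4.479e+10.
L_eq = 10·log₁₀(4.479e+10/255) = 82.45 dB.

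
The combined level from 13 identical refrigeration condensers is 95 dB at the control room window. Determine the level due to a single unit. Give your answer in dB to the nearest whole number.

For N identical incoherent sources L_total = L₁ + 10·log₁₀ N, so L₁ = 95 − 10·log₁₀(13) = 95 − 11.139.

84 dB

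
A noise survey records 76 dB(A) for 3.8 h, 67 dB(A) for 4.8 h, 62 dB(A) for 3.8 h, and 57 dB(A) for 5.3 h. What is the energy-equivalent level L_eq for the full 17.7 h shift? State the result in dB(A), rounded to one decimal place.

70.2 dB(A)

Weight each interval's intensity by its duration and average over T = 17.7 h:
Σ tᵢ·10^(Lᵢ/10) = 3.8·10^(76/10) + 4.8·10^(67/10) + 3.8·10^(62/10) + 5.3·10^(57/10) = 1.840e+08.
L_eq = 10·log₁₀(1.840e+08/17.7) = 70.17 dB(A).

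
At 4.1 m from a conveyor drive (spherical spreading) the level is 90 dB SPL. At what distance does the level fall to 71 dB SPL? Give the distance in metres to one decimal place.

The 19.0 dB drop corresponds to a distance ratio of 10^(19.0/20) for a point source.
r₂ = 4.1·10^((90−71)/20) = 4.1·10^(19.0/20) = 36.54 m.

36.5 m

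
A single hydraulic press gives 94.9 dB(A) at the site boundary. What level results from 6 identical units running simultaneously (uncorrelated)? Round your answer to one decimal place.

With 6 equal, uncorrelated contributions the intensity is 6× that of one unit, giving a rise of 10·log₁₀ 6.
L_total = 94.9 + 10·log₁₀(6) = 94.9 + 7.782 = 102.68 dB(A).

102.7 dB(A)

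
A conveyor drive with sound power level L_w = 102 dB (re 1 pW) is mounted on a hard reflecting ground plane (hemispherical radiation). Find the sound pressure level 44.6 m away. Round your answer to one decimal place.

61.0 dB

Free-field hemispherical radiation: L_p = L_w − 10·log₁₀(2π·r²), r = 44.6 m.
2π·r² = 1.25e+04 m², 10·log₁₀ of that is 40.968 dB.
L_p = 102 − 40.968 = 61.03 dB.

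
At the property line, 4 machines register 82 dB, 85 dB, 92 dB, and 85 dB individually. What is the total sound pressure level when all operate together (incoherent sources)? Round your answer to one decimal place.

For uncorrelated sources the intensities add, so convert each level to linear form, sum, and take 10·log₁₀ of the total.
Σ 10^(L/10) = 10^(82/10) + 10^(85/10) + 10^(92/10) + 10^(85/10) = 2.376e+09.
L_total = 10·log₁₀(2.376e+09) = 93.76 dB.

93.8 dB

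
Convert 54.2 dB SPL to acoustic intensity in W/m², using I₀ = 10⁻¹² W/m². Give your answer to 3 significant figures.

L = 10·log₁₀(I/I₀) ⇒ I = I₀·10^(L/10) = 10⁻¹² × 10^5.42.

2.63e-07 W/m²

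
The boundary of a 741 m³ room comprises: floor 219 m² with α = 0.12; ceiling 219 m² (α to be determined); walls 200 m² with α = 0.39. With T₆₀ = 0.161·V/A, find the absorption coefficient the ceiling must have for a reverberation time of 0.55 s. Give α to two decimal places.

0.51

A = 0.161·V/T₆₀ = 0.161·741/0.55 = 216.91 m² sabins.
Absorption from the other surfaces = 219·0.12 + 200·0.39 = 104.28 m², so the ceiling must supply 112.63 m² over 219 m².
α = 112.63/219 = 0.514.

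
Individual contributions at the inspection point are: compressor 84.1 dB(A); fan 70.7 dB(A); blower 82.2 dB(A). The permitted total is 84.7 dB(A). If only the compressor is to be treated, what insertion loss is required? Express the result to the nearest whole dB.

3 dB

The untreated sources together contribute 10^(70.7/10) + 10^(82.2/10) = 1.777e+08, i.e. 82.50 dB(A).
The limit corresponds to 10^(84.7/10) = 2.951e+08; subtracting the fixed part leaves 1.174e+08 for the compressor, i.e. 80.70 dB(A).
Required insertion loss = 84.1 − 80.70 = 3.40 dB.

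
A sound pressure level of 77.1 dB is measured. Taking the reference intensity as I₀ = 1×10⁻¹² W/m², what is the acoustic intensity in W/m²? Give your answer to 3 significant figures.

L = 10·log₁₀(I/I₀) ⇒ I = I₀·10^(L/10) = 10⁻¹² × 10^7.71.

5.13e-05 W/m²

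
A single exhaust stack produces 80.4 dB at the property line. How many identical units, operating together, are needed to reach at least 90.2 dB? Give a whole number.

The shortfall is 90.2 − 80.4 = 9.8 dB, and N units add 10·log₁₀ N, so need 10·log₁₀ N ≥ 9.8.
N ≥ 10^(9.8/10) = 9.550, so N = 10.

10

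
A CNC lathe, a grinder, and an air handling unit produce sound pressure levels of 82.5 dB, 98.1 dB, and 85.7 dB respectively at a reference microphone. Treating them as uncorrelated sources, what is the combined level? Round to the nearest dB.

Incoherent sources combine by intensity addition: L_total = 10·log₁₀(Σ 10^(L_i/10)).
Σ 10^(L/10) = 10^(82.5/10) + 10^(98.1/10) + 10^(85.7/10) = 7.006e+09.
L_total = 10·log₁₀(7.006e+09) = 98.45 dB.

98 dB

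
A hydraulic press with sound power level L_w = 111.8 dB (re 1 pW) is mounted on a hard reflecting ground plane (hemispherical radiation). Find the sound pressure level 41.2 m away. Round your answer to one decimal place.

71.5 dB

The power spreads over a hemisphere of area 2π·r², so L_p = L_w − 10·log₁₀(2π·r²).
2π·r² = 1.067e+04 m², 10·log₁₀ of that is 40.280 dB.
L_p = 111.8 − 40.280 = 71.52 dB.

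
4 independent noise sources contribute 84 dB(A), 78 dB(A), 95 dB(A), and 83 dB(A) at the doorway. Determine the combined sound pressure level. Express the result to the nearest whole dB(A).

96 dB(A)

For uncorrelated sources the intensities add, so convert each level to linear form, sum, and take 10·log₁₀ of the total.
Σ 10^(L/10) = 10^(84/10) + 10^(78/10) + 10^(95/10) + 10^(83/10) = 3.676e+09.
L_total = 10·log₁₀(3.676e+09) = 95.65 dB(A).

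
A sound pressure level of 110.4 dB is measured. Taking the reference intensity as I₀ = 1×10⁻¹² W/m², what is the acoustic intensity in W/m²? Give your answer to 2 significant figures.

0.11 W/m²

I = I₀·10^(L/10) = 10⁻¹² × 10^(110.4/10) = 10^(-0.960).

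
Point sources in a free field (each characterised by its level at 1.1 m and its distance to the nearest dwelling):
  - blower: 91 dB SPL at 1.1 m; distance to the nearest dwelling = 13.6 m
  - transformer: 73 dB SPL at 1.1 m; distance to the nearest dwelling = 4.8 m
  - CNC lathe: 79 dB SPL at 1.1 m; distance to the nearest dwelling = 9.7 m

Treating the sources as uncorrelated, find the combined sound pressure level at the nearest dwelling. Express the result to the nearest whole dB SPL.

First find each source's level at the receiver (point-source: −20·log₁₀(r/r_ref)), then combine on an intensity basis.
blower: 91 − 20·log₁₀(13.6/1.1) = 91 − 21.84 = 69.16 dB SPL.
transformer: 73 − 20·log₁₀(4.8/1.1) = 73 − 12.80 = 60.20 dB SPL.
CNC lathe: 79 − 20·log₁₀(9.7/1.1) = 79 − 18.91 = 60.09 dB SPL.
Σ 10^(L/10) = 1.031e+07 → L_total = 10·log₁₀(1.031e+07) = 70.13 dB SPL.

70 dB SPL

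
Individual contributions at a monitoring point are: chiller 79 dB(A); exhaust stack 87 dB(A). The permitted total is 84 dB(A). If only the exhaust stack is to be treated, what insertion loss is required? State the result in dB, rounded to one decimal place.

4.7 dB

Fixed contribution from the other source: Σ 10^(L/10) = 10^(79/10) = 7.943e+07 (79.00 dB(A)).
To meet 84 dB(A) overall, the treated exhaust stack may contribute at most 10^(84/10) − 7.943e+07 = 1.718e+08, i.e. 82.35 dB(A).
Required insertion loss = 87 − 82.35 = 4.65 dB.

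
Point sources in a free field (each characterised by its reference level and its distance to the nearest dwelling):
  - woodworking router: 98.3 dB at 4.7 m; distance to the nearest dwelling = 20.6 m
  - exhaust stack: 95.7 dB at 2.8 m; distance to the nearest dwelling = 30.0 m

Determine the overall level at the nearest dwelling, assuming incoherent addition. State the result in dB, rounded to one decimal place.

85.8 dB

Apply inverse-square spreading to bring every level to the receiver, then sum 10^(L/10).
woodworking router: 98.3 − 20·log₁₀(20.6/4.7) = 98.3 − 12.84 = 85.46 dB.
exhaust stack: 95.7 − 20·log₁₀(30.0/2.8) = 95.7 − 20.60 = 75.10 dB.
Σ 10^(L/10) = 3.843e+08 → L_total = 10·log₁₀(3.843e+08) = 85.85 dB.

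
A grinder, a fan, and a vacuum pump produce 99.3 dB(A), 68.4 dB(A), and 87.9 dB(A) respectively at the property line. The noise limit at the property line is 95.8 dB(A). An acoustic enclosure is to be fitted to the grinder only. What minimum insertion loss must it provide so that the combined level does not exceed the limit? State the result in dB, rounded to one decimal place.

4.3 dB

Fixed contribution from the other sources: Σ 10^(L/10) = 10^(68.4/10) + 10^(87.9/10) = 6.235e+08 (87.95 dB(A)).
The limit corresponds to 10^(95.8/10) = 3.802e+09; subtracting the fixed part leaves 3.178e+09 for the grinder, i.e. 95.02 dB(A).
So the grinder must be reduced from 99.3 to 95.02 dB(A): IL = 4.28 dB.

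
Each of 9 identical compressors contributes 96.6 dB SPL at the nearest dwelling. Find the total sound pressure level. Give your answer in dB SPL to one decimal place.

106.1 dB SPL

N identical incoherent sources raise the level by 10·log₁₀ N.
L_total = 96.6 + 10·log₁₀(9) = 96.6 + 9.542 = 106.14 dB SPL.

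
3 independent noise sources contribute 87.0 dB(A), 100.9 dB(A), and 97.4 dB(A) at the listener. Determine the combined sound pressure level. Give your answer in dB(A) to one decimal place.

102.6 dB(A)

For uncorrelated sources the intensities add, so convert each level to linear form, sum, and take 10·log₁₀ of the total.
Σ 10^(L/10) = 10^(87.0/10) + 10^(100.9/10) + 10^(97.4/10) = 1.830e+10.
L_total = 10·log₁₀(1.830e+10) = 102.62 dB(A).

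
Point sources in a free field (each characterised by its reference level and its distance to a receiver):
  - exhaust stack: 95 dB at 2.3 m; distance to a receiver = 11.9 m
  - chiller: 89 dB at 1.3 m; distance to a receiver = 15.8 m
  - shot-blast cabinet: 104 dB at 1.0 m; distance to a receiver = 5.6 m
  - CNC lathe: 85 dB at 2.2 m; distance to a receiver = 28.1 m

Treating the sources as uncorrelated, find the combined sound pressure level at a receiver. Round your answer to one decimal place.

89.7 dB

Apply inverse-square spreading to bring every level to the receiver, then sum 10^(L/10).
exhaust stack: 95 − 20·log₁₀(11.9/2.3) = 95 − 14.28 = 80.72 dB.
chiller: 89 − 20·log₁₀(15.8/1.3) = 89 − 21.69 = 67.31 dB.
shot-blast cabinet: 104 − 20·log₁₀(5.6/1.0) = 104 − 14.96 = 89.04 dB.
CNC lathe: 85 − 20·log₁₀(28.1/2.2) = 85 − 22.13 = 62.87 dB.
Σ 10^(L/10) = 9.264e+08 → L_total = 10·log₁₀(9.264e+08) = 89.67 dB.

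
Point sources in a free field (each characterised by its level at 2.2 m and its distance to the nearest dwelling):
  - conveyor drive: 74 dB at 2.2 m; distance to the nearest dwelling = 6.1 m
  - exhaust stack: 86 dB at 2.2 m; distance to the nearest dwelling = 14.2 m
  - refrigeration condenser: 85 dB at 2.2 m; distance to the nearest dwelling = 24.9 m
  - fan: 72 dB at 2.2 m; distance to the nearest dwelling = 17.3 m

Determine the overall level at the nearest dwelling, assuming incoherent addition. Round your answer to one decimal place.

Propagate each source to the receiver with L = L_ref − 20·log₁₀(r/r_ref), then add intensities.
conveyor drive: 74 − 20·log₁₀(6.1/2.2) = 74 − 8.86 = 65.14 dB.
exhaust stack: 86 − 20·log₁₀(14.2/2.2) = 86 − 16.20 = 69.80 dB.
refrigeration condenser: 85 − 20·log₁₀(24.9/2.2) = 85 − 21.08 = 63.92 dB.
fan: 72 − 20·log₁₀(17.3/2.2) = 72 − 17.91 = 54.09 dB.
Σ 10^(L/10) = 1.555e+07 → L_total = 10·log₁₀(1.555e+07) = 71.92 dB.

71.9 dB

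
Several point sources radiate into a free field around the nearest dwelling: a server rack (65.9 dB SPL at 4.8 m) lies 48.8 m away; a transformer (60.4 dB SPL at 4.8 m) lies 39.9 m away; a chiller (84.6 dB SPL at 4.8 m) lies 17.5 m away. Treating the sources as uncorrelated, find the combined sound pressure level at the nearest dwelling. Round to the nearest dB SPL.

Propagate each source to the receiver with L = L_ref − 20·log₁₀(r/r_ref), then add intensities.
server rack: 65.9 − 20·log₁₀(48.8/4.8) = 65.9 − 20.14 = 45.76 dB SPL.
transformer: 60.4 − 20·log₁₀(39.9/4.8) = 60.4 − 18.39 = 42.01 dB SPL.
chiller: 84.6 − 20·log₁₀(17.5/4.8) = 84.6 − 11.24 = 73.36 dB SPL.
Σ 10^(L/10) = 2.175e+07 → L_total = 10·log₁₀(2.175e+07) = 73.37 dB SPL.

73 dB SPL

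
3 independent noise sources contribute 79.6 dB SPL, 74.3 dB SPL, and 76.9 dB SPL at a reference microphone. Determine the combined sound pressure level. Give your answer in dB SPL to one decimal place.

82.2 dB SPL

Incoherent sources combine by intensity addition: L_total = 10·log₁₀(Σ 10^(L_i/10)).
Σ 10^(L/10) = 10^(79.6/10) + 10^(74.3/10) + 10^(76.9/10) = 1.671e+08.
L_total = 10·log₁₀(1.671e+08) = 82.23 dB SPL.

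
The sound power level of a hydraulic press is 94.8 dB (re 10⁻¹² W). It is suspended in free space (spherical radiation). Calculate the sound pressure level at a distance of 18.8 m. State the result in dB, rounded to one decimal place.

The power spreads over a sphere of area 4π·r², so L_p = L_w − 10·log₁₀(4π·r²).
4π·r² = 4441 m², 10·log₁₀ of that is 36.475 dB.
L_p = 94.8 − 36.475 = 58.32 dB.

58.3 dB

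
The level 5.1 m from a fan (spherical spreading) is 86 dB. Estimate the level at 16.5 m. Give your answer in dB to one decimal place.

75.8 dB

Point-source attenuation: ΔL = 20·log₁₀(r₂/r₁) = 20·log₁₀(16.5/5.1) = 10.198 dB.
L₂ = 86 − 20·log₁₀(16.5/5.1) = 86 − 10.198 = 75.80 dB.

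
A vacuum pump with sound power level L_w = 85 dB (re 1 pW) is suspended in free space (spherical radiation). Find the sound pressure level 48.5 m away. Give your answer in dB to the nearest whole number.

L_p = L_w − 10·log₁₀(4π·r²) with r = 48.5 m.
4π·r² = 2.956e+04 m², 10·log₁₀ of that is 44.707 dB.
L_p = 85 − 44.707 = 40.29 dB.

40 dB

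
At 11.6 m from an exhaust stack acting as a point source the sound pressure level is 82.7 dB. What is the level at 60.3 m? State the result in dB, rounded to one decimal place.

Point-source attenuation: ΔL = 20·log₁₀(r₂/r₁) = 20·log₁₀(60.3/11.6) = 14.317 dB.
L₂ = 82.7 − 20·log₁₀(60.3/11.6) = 82.7 − 14.317 = 68.38 dB.

68.4 dB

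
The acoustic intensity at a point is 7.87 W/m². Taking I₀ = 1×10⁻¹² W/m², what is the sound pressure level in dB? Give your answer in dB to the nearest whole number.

129 dB

I/I₀ = 7.87/10⁻¹² = 7.87×10^12, and L = 10·log₁₀(I/I₀).
L = 10·(0.8960 + 12) = 128.96 dB.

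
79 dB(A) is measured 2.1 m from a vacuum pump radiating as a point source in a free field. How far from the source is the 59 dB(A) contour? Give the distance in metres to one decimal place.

21.0 m

For a point source L₁ − L₂ = 20·log₁₀(r₂/r₁), so r₂ = r₁·10^((L₁−L₂)/20).
r₂ = 2.1·10^((79−59)/20) = 2.1·10^(20.0/20) = 21.00 m.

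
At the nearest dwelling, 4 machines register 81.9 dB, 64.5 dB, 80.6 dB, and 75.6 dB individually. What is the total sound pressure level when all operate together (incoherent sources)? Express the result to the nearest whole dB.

85 dB

For uncorrelated sources the intensities add, so convert each level to linear form, sum, and take 10·log₁₀ of the total.
Σ 10^(L/10) = 10^(81.9/10) + 10^(64.5/10) + 10^(80.6/10) + 10^(75.6/10) = 3.088e+08.
L_total = 10·log₁₀(3.088e+08) = 84.90 dB.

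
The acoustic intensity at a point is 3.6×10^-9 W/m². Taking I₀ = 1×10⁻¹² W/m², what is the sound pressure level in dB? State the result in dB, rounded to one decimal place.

35.6 dB

I/I₀ = 3.6×10^-9/10⁻¹² = 3.6×10^3, and L = 10·log₁₀(I/I₀).
L = 10·(0.5563 + 3) = 35.56 dB.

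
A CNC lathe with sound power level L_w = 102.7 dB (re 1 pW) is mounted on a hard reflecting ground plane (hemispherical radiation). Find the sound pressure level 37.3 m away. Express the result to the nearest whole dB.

63 dB

L_p = L_w − 10·log₁₀(2π·r²) with r = 37.3 m.
2π·r² = 8742 m², 10·log₁₀ of that is 39.416 dB.
L_p = 102.7 − 39.416 = 63.28 dB.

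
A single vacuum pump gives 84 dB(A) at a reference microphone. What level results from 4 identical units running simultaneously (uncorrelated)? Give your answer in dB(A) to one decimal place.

90.0 dB(A)

With 4 equal, uncorrelated contributions the intensity is 4× that of one unit, giving a rise of 10·log₁₀ 4.
L_total = 84 + 10·log₁₀(4) = 84 + 6.021 = 90.02 dB(A).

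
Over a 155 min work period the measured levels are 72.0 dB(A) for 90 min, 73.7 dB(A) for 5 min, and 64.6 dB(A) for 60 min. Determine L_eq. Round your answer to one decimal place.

The energy average is taken in the linear domain: L_eq = 10·log₁₀[(Σ tᵢ·10^(Lᵢ/10))/T], T = 155 min.
Σ tᵢ·10^(Lᵢ/10) = 90·10^(72.0/10) + 5·10^(73.7/10) + 60·10^(64.6/10) = 1.717e+09.
L_eq = 10·log₁₀(1.717e+09/155) = 70.44 dB(A).

70.4 dB(A)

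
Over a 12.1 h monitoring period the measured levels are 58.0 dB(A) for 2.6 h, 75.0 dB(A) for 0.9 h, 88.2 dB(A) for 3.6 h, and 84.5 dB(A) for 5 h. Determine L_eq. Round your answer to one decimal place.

Weight each interval's intensity by its duration and average over T = 12.1 h:
Σ tᵢ·10^(Lᵢ/10) = 2.6·10^(58.0/10) + 0.9·10^(75.0/10) + 3.6·10^(88.2/10) + 5·10^(84.5/10) = 3.818e+09.
L_eq = 10·log₁₀(3.818e+09/12.1) = 84.99 dB(A).

85.0 dB(A)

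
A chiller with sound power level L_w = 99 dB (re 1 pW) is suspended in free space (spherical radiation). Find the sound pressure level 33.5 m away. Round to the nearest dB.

58 dB

L_p = L_w − 10·log₁₀(4π·r²) with r = 33.5 m.
4π·r² = 1.41e+04 m², 10·log₁₀ of that is 41.493 dB.
L_p = 99 − 41.493 = 57.51 dB.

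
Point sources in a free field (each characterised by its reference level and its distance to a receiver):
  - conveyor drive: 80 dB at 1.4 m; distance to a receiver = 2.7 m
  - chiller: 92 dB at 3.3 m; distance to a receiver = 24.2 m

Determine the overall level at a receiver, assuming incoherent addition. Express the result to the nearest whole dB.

Apply inverse-square spreading to bring every level to the receiver, then sum 10^(L/10).
conveyor drive: 80 − 20·log₁₀(2.7/1.4) = 80 − 5.70 = 74.30 dB.
chiller: 92 − 20·log₁₀(24.2/3.3) = 92 − 17.31 = 74.69 dB.
Σ 10^(L/10) = 5.636e+07 → L_total = 10·log₁₀(5.636e+07) = 77.51 dB.

78 dB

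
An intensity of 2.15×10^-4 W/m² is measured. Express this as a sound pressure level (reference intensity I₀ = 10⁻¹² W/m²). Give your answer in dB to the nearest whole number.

Dividing by I₀ shifts the exponent by 12: I/I₀ = 2.15×10^8.
L = 10·(0.3324 + 8) = 83.32 dB.

83 dB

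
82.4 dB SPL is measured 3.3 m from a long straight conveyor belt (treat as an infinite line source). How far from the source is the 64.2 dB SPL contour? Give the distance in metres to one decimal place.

218.0 m

The 18.2 dB drop corresponds to a distance ratio of 10^(18.2/10) for a line source.
r₂ = 3.3·10^((82.4−64.2)/10) = 3.3·10^(18.2/10) = 218.03 m.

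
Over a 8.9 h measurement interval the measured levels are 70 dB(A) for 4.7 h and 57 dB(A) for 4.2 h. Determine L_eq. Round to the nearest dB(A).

L_eq = 10·log₁₀[(1/T)·Σ tᵢ·10^(Lᵢ/10)] with T = 8.9 h.
Σ tᵢ·10^(Lᵢ/10) = 4.7·10^(70/10) + 4.2·10^(57/10) = 4.910e+07.
L_eq = 10·log₁₀(4.910e+07/8.9) = 67.42 dB(A).

67 dB(A)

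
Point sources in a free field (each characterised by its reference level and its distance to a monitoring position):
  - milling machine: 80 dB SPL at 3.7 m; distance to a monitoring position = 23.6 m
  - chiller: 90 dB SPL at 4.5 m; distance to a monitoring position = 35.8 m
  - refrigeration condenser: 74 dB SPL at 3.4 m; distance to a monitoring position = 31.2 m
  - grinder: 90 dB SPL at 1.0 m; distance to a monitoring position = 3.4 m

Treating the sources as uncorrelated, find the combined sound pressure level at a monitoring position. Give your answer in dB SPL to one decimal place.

80.2 dB SPL

Apply inverse-square spreading to bring every level to the receiver, then sum 10^(L/10).
milling machine: 80 − 20·log₁₀(23.6/3.7) = 80 − 16.09 = 63.91 dB SPL.
chiller: 90 − 20·log₁₀(35.8/4.5) = 90 − 18.01 = 71.99 dB SPL.
refrigeration condenser: 74 − 20·log₁₀(31.2/3.4) = 74 − 19.25 = 54.75 dB SPL.
grinder: 90 − 20·log₁₀(3.4/1.0) = 90 − 10.63 = 79.37 dB SPL.
Σ 10^(L/10) = 1.051e+08 → L_total = 10·log₁₀(1.051e+08) = 80.21 dB SPL.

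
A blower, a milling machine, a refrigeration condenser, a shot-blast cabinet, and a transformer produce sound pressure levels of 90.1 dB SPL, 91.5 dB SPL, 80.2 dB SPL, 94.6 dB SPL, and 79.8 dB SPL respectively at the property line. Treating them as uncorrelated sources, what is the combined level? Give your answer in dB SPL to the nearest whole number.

Incoherent sources combine by intensity addition: L_total = 10·log₁₀(Σ 10^(L_i/10)).
Σ 10^(L/10) = 10^(90.1/10) + 10^(91.5/10) + 10^(80.2/10) + 10^(94.6/10) + 10^(79.8/10) = 5.520e+09.
L_total = 10·log₁₀(5.520e+09) = 97.42 dB SPL.

97 dB SPL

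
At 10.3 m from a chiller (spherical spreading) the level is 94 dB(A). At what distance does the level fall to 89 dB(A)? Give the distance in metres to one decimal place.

Point-source spreading drops the level by 20·log₁₀(r₂/r₁); inverting, r₂/r₁ = 10^(ΔL/20).
r₂ = 10.3·10^((94−89)/20) = 10.3·10^(5.0/20) = 18.32 m.

18.3 m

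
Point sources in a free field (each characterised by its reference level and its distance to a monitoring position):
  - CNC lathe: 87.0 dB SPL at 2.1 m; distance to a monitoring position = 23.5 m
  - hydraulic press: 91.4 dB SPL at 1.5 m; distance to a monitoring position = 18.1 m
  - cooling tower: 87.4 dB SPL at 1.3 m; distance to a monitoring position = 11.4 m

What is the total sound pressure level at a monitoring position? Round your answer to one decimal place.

First find each source's level at the receiver (point-source: −20·log₁₀(r/r_ref)), then combine on an intensity basis.
CNC lathe: 87.0 − 20·log₁₀(23.5/2.1) = 87.0 − 20.98 = 66.02 dB SPL.
hydraulic press: 91.4 − 20·log₁₀(18.1/1.5) = 91.4 − 21.63 = 69.77 dB SPL.
cooling tower: 87.4 − 20·log₁₀(11.4/1.3) = 87.4 − 18.86 = 68.54 dB SPL.
Σ 10^(L/10) = 2.063e+07 → L_total = 10·log₁₀(2.063e+07) = 73.14 dB SPL.

73.1 dB SPL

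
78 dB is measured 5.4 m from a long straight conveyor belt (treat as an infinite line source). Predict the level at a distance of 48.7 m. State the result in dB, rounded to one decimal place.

For a line source, L₂ = L₁ − 10·log₁₀(r₂/r₁).
L₂ = 78 − 10·log₁₀(48.7/5.4) = 78 − 9.551 = 68.45 dB.

68.4 dB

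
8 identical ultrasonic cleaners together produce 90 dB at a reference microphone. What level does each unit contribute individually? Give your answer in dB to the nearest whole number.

81 dB

8 equal contributions raise the level by 10·log₁₀ 8 = 9.031 dB, so each unit alone gives 90 − 9.031.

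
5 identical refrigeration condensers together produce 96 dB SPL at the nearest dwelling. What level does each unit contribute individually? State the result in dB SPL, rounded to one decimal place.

89.0 dB SPL

For N identical incoherent sources L_total = L₁ + 10·log₁₀ N, so L₁ = 96 − 10·log₁₀(5) = 96 − 6.990.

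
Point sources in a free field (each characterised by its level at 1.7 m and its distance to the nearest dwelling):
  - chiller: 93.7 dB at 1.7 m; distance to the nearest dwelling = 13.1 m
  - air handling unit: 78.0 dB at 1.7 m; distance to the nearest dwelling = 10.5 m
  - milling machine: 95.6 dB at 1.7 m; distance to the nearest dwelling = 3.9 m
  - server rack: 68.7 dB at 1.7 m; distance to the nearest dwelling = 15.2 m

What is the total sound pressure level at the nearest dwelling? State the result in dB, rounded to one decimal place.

Apply inverse-square spreading to bring every level to the receiver, then sum 10^(L/10).
chiller: 93.7 − 20·log₁₀(13.1/1.7) = 93.7 − 17.74 = 75.96 dB.
air handling unit: 78.0 − 20·log₁₀(10.5/1.7) = 78.0 − 15.81 = 62.19 dB.
milling machine: 95.6 − 20·log₁₀(3.9/1.7) = 95.6 − 7.21 = 88.39 dB.
server rack: 68.7 − 20·log₁₀(15.2/1.7) = 68.7 − 19.03 = 49.67 dB.
Σ 10^(L/10) = 7.311e+08 → L_total = 10·log₁₀(7.311e+08) = 88.64 dB.

88.6 dB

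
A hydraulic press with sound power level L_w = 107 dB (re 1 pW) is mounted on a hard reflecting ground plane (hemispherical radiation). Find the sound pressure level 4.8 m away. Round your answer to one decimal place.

85.4 dB

L_p = L_w − 10·log₁₀(2π·r²) with r = 4.8 m.
2π·r² = 144.8 m², 10·log₁₀ of that is 21.607 dB.
L_p = 107 − 21.607 = 85.39 dB.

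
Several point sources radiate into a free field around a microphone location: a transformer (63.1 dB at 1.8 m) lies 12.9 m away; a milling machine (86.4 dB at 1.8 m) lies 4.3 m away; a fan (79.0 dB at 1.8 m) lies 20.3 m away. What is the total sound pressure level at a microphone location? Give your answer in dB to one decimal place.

Propagate each source to the receiver with L = L_ref − 20·log₁₀(r/r_ref), then add intensities.
transformer: 63.1 − 20·log₁₀(12.9/1.8) = 63.1 − 17.11 = 45.99 dB.
milling machine: 86.4 − 20·log₁₀(4.3/1.8) = 86.4 − 7.56 = 78.84 dB.
fan: 79.0 − 20·log₁₀(20.3/1.8) = 79.0 − 21.04 = 57.96 dB.
Σ 10^(L/10) = 7.715e+07 → L_total = 10·log₁₀(7.715e+07) = 78.87 dB.

78.9 dB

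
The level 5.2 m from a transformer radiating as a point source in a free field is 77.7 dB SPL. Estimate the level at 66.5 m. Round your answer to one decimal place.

55.6 dB SPL

Spherical spreading from a point source gives a 20·log₁₀(r₂/r₁) drop.
L₂ = 77.7 − 20·log₁₀(66.5/5.2) = 77.7 − 22.136 = 55.56 dB SPL.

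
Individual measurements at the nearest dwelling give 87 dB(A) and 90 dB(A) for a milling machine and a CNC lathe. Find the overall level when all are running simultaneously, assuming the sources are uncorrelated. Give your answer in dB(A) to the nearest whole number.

92 dB(A)

For uncorrelated sources the intensities add, so convert each level to linear form, sum, and take 10·log₁₀ of the total.
Σ 10^(L/10) = 10^(87/10) + 10^(90/10) = 1.501e+09.
L_total = 10·log₁₀(1.501e+09) = 91.76 dB(A).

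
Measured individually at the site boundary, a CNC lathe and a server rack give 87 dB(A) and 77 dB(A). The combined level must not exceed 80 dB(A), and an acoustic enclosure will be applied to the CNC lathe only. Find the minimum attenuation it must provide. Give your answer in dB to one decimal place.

10.0 dB

Everything except the CNC lathe sums to 10^(77/10) = 5.012e+07 in linear terms, 77.00 dB(A).
The limit corresponds to 10^(80/10) = 1.000e+08; subtracting the fixed part leaves 4.988e+07 for the CNC lathe, i.e. 76.98 dB(A).
Required insertion loss = 87 − 76.98 = 10.02 dB.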